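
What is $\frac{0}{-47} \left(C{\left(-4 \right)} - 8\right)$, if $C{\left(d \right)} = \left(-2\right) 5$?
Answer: $0$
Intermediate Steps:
$C{\left(d \right)} = -10$
$\frac{0}{-47} \left(C{\left(-4 \right)} - 8\right) = \frac{0}{-47} \left(-10 - 8\right) = 0 \left(- \frac{1}{47}\right) \left(-18\right) = 0 \left(-18\right) = 0$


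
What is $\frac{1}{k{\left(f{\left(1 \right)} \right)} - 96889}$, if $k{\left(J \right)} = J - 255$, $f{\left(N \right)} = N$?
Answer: $- \frac{1}{97143} \approx -1.0294 \cdot 10^{-5}$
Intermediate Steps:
$k{\left(J \right)} = -255 + J$
$\frac{1}{k{\left(f{\left(1 \right)} \right)} - 96889} = \frac{1}{\left(-255 + 1\right) - 96889} = \frac{1}{-254 - 96889} = \frac{1}{-97143} = - \frac{1}{97143}$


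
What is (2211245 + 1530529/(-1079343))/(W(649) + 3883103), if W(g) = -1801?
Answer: 1193345140753/2094628072293 ≈ 0.56972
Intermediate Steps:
(2211245 + 1530529/(-1079343))/(W(649) + 3883103) = (2211245 + 1530529/(-1079343))/(-1801 + 3883103) = (2211245 + 1530529*(-1/1079343))/3881302 = (2211245 - 1530529/1079343)*(1/3881302) = (2386690281506/1079343)*(1/3881302) = 1193345140753/2094628072293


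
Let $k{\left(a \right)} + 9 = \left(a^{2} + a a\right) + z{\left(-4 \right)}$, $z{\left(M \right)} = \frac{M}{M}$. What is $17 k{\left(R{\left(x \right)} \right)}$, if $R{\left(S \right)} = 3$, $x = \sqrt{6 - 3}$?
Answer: $170$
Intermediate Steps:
$z{\left(M \right)} = 1$
$x = \sqrt{3} \approx 1.732$
$k{\left(a \right)} = -8 + 2 a^{2}$ ($k{\left(a \right)} = -9 + \left(\left(a^{2} + a a\right) + 1\right) = -9 + \left(\left(a^{2} + a^{2}\right) + 1\right) = -9 + \left(2 a^{2} + 1\right) = -9 + \left(1 + 2 a^{2}\right) = -8 + 2 a^{2}$)
$17 k{\left(R{\left(x \right)} \right)} = 17 \left(-8 + 2 \cdot 3^{2}\right) = 17 \left(-8 + 2 \cdot 9\right) = 17 \left(-8 + 18\right) = 17 \cdot 10 = 170$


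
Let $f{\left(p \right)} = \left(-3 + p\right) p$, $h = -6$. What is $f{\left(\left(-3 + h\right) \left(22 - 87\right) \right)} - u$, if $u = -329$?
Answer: $340799$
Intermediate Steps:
$f{\left(p \right)} = p \left(-3 + p\right)$
$f{\left(\left(-3 + h\right) \left(22 - 87\right) \right)} - u = \left(-3 - 6\right) \left(22 - 87\right) \left(-3 + \left(-3 - 6\right) \left(22 - 87\right)\right) - -329 = \left(-9\right) \left(-65\right) \left(-3 - -585\right) + 329 = 585 \left(-3 + 585\right) + 329 = 585 \cdot 582 + 329 = 340470 + 329 = 340799$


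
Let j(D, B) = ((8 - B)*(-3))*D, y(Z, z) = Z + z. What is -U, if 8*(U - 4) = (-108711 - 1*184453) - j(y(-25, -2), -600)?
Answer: 85595/2 ≈ 42798.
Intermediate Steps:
j(D, B) = D*(-24 + 3*B) (j(D, B) = (-24 + 3*B)*D = D*(-24 + 3*B))
U = -85595/2 (U = 4 + ((-108711 - 1*184453) - 3*(-25 - 2)*(-8 - 600))/8 = 4 + ((-108711 - 184453) - 3*(-27)*(-608))/8 = 4 + (-293164 - 1*49248)/8 = 4 + (-293164 - 49248)/8 = 4 + (⅛)*(-342412) = 4 - 85603/2 = -85595/2 ≈ -42798.)
-U = -1*(-85595/2) = 85595/2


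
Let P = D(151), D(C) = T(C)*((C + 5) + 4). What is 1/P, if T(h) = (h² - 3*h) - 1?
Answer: 1/3575520 ≈ 2.7968e-7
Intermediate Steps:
T(h) = -1 + h² - 3*h
D(C) = (9 + C)*(-1 + C² - 3*C) (D(C) = (-1 + C² - 3*C)*((C + 5) + 4) = (-1 + C² - 3*C)*((5 + C) + 4) = (-1 + C² - 3*C)*(9 + C) = (9 + C)*(-1 + C² - 3*C))
P = 3575520 (P = -(9 + 151)*(1 - 1*151² + 3*151) = -1*160*(1 - 1*22801 + 453) = -1*160*(1 - 22801 + 453) = -1*160*(-22347) = 3575520)
1/P = 1/3575520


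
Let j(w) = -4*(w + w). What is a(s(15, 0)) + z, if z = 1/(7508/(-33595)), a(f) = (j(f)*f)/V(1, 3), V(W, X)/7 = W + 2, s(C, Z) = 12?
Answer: -3118237/52556 ≈ -59.332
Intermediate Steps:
V(W, X) = 14 + 7*W (V(W, X) = 7*(W + 2) = 7*(2 + W) = 14 + 7*W)
j(w) = -8*w
a(f) = -8*f**2/21 (a(f) = ((-8*f)*f)/(14 + 7*1) = (-8*f**2)/(14 + 7) = -8*f**2/21)
z = -33595/7508 (z = 1/(7508*(-1/33595)) = 1/(-7508/33595) = -33595/7508 ≈ -4.4746)
a(s(15, 0)) + z = -8/21*12**2 - 33595/7508 = -8/21*144 - 33595/7508 = -384/7 - 33595/7508 = -3118237/52556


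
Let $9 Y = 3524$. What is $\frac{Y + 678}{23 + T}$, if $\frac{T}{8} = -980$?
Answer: $- \frac{9626}{70353} \approx -0.13682$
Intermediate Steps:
$Y = \frac{3524}{9}$ ($Y = \frac{1}{9} \cdot 3524 = \frac{3524}{9} \approx 391.56$)
$T = -7840$ ($T = 8 \left(-980\right) = -7840$)
$\frac{Y + 678}{23 + T} = \frac{\frac{3524}{9} + 678}{23 - 7840} = \frac{9626}{9 \left(-7817\right)} = \frac{9626}{9} \left(- \frac{1}{7817}\right) = - \frac{9626}{70353}$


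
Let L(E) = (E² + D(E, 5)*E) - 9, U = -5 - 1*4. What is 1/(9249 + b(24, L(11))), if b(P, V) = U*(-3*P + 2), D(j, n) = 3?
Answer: 1/9879 ≈ 0.00010122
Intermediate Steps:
U = -9 (U = -5 - 4 = -9)
L(E) = -9 + E² + 3*E (L(E) = (E² + 3*E) - 9 = -9 + E² + 3*E)
b(P, V) = -18 + 27*P (b(P, V) = -9*(-3*P + 2) = -9*(2 - 3*P) = -18 + 27*P)
1/(9249 + b(24, L(11))) = 1/(9249 + (-18 + 27*24)) = 1/(9249 + (-18 + 648)) = 1/(9249 + 630) = 1/9879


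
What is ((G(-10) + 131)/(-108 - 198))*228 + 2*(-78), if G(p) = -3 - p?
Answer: -4400/17 ≈ -258.82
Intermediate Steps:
((G(-10) + 131)/(-108 - 198))*228 + 2*(-78) = (((-3 - 1*(-10)) + 131)/(-108 - 198))*228 + 2*(-78) = (((-3 + 10) + 131)/(-306))*228 - 156 = ((7 + 131)*(-1/306))*228 - 156 = (138*(-1/306))*228 - 156 = -23/51*228 - 156 = -1748/17 - 156 = -4400/17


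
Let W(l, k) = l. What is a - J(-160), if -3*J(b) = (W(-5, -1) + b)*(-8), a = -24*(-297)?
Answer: 7568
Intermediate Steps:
a = 7128
J(b) = -40/3 + 8*b/3 (J(b) = -(-5 + b)*(-8)/3 = -(40 - 8*b)/3 = -40/3 + 8*b/3)
a - J(-160) = 7128 - (-40/3 + (8/3)*(-160)) = 7128 - (-40/3 - 1280/3) = 7128 - 1*(-440) = 7128 + 440 = 7568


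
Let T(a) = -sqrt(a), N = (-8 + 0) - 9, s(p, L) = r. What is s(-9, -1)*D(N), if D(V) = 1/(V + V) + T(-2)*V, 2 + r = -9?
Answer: 11/34 - 187*I*sqrt(2) ≈ 0.32353 - 264.46*I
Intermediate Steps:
r = -11 (r = -2 - 9 = -11)
s(p, L) = -11
N = -17 (N = -8 - 9 = -17)
D(V) = 1/(2*V) - I*V*sqrt(2) (D(V) = 1/(V + V) + (-sqrt(-2))*V = 1/(2*V) + (-I*sqrt(2))*V = 1/(2*V) - I*V*sqrt(2))
s(-9, -1)*D(N) = -11*((1/2)/(-17) - 1*I*(-17)*sqrt(2)) = -11*((1/2)*(-1/17) + 17*I*sqrt(2)) = -11*(-1/34 + 17*I*sqrt(2)) = 11/34 - 187*I*sqrt(2)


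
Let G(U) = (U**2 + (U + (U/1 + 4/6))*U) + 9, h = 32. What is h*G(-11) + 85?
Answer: 35263/3 ≈ 11754.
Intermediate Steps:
G(U) = 9 + U**2 + U*(2/3 + 2*U) (G(U) = (U**2 + (U + (U*1 + 4*(1/6)))*U) + 9 = (U**2 + (U + (U + 2/3))*U) + 9 = (U**2 + (U + (2/3 + U))*U) + 9 = (U**2 + (2/3 + 2*U)*U) + 9 = (U**2 + U*(2/3 + 2*U)) + 9 = 9 + U**2 + U*(2/3 + 2*U))
h*G(-11) + 85 = 32*(9 + 3*(-11)**2 + (2/3)*(-11)) + 85 = 32*(9 + 3*121 - 22/3) + 85 = 32*(9 + 363 - 22/3) + 85 = 32*(1094/3) + 85 = 35008/3 + 85 = 35263/3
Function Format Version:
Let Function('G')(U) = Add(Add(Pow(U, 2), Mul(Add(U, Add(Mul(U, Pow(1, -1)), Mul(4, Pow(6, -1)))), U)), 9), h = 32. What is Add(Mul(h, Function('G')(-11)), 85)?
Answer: Rational(35263, 3) ≈ 11754.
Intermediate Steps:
Function('G')(U) = Add(9, Pow(U, 2), Mul(U, Add(Rational(2, 3), Mul(2, U)))) (Function('G')(U) = Add(Add(Pow(U, 2), Mul(Add(U, Add(Mul(U, 1), Mul(4, Rational(1, 6)))), U)), 9) = Add(Add(Pow(U, 2), Mul(Add(U, Add(U, Rational(2, 3))), U)), 9) = Add(Add(Pow(U, 2), Mul(Add(U, Add(Rational(2, 3), U)), U)), 9) = Add(Add(Pow(U, 2), Mul(Add(Rational(2, 3), Mul(2, U)), U)), 9) = Add(Add(Pow(U, 2), Mul(U, Add(Rational(2, 3), Mul(2, U)))), 9) = Add(9, Pow(U, 2), Mul(U, Add(Rational(2, 3), Mul(2, U)))))
Add(Mul(h, Function('G')(-11)), 85) = Add(Mul(32, Add(9, Mul(3, Pow(-11, 2)), Mul(Rational(2, 3), -11))), 85) = Add(Mul(32, Add(9, Mul(3, 121), Rational(-22, 3))), 85) = Add(Mul(32, Add(9, 363, Rational(-22, 3))), 85) = Add(Mul(32, Rational(1094, 3)), 85) = Add(Rational(35008, 3), 85) = Rational(35263, 3)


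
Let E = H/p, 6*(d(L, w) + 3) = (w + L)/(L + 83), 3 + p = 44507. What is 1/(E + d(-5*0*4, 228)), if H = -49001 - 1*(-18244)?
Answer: -3693832/11943175 ≈ -0.30928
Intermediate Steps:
p = 44504 (p = -3 + 44507 = 44504)
H = -30757 (H = -49001 + 18244 = -30757)
d(L, w) = -3 + (L + w)/(6*(83 + L)) (d(L, w) = -3 + ((w + L)/(L + 83))/6 = -3 + ((L + w)/(83 + L))/6 = -3 + (L + w)/(6*(83 + L)))
E = -30757/44504 ≈ -0.69111
1/(E + d(-5*0*4, 228)) = 1/(-30757/44504 + (-1494 + 228 - 17*(-5*0)*4)/(6*(83 - 5*0*4))) = 1/(-30757/44504 + (-1494 + 228 - 0*4)/(6*(83 + 0*4))) = 1/(-30757/44504 + (-1494 + 228 - 17*0)/(6*(83 + 0))) = 1/(-30757/44504 + (⅙)*(-1494 + 228 + 0)/83) = 1/(-30757/44504 + (⅙)*(1/83)*(-1266)) = 1/(-30757/44504 - 211/83) = 1/(-11943175/3693832) = -3693832/11943175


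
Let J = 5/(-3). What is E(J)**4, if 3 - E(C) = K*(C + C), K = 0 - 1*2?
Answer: 14641/81 ≈ 180.75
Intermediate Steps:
K = -2 (K = 0 - 2 = -2)
J = -5/3 (J = 5*(-1/3) = -5/3 ≈ -1.6667)
E(C) = 3 + 4*C (E(C) = 3 - (-2)*(C + C) = 3 - (-2)*2*C = 3 - (-4)*C = 3 + 4*C)
E(J)**4 = (3 + 4*(-5/3))**4 = (3 - 20/3)**4 = (-11/3)**4 = 14641/81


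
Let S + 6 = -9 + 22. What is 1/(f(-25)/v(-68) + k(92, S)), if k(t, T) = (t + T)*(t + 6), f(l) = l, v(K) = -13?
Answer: 13/126151 ≈ 0.00010305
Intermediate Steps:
S = 7 (S = -6 + (-9 + 22) = -6 + 13 = 7)
k(t, T) = (6 + t)*(T + t) (k(t, T) = (T + t)*(6 + t) = (6 + t)*(T + t))
1/(f(-25)/v(-68) + k(92, S)) = 1/(-25/(-13) + (92**2 + 6*7 + 6*92 + 7*92)) = 1/(-25*(-1/13) + (8464 + 42 + 552 + 644)) = 1/(25/13 + 9702) = 1/(126151/13) = 13/126151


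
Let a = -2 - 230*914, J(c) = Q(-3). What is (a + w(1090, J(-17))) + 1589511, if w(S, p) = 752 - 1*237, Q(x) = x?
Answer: 1379804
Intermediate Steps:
J(c) = -3
w(S, p) = 515 (w(S, p) = 752 - 237 = 515)
a = -210222 (a = -2 - 210220 = -210222)
(a + w(1090, J(-17))) + 1589511 = (-210222 + 515) + 1589511 = -209707 + 1589511 = 1379804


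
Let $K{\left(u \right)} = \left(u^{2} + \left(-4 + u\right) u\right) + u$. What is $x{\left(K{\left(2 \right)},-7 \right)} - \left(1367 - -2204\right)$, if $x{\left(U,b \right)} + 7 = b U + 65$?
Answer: $-3527$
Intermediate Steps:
$K{\left(u \right)} = u + u^{2} + u \left(-4 + u\right)$ ($K{\left(u \right)} = \left(u^{2} + u \left(-4 + u\right)\right) + u = u + u^{2} + u \left(-4 + u\right)$)
$x{\left(U,b \right)} = 58 + U b$ ($x{\left(U,b \right)} = -7 + \left(b U + 65\right) = -7 + \left(U b + 65\right) = -7 + \left(65 + U b\right) = 58 + U b$)
$x{\left(K{\left(2 \right)},-7 \right)} - \left(1367 - -2204\right) = \left(58 + 2 \left(-3 + 2 \cdot 2\right) \left(-7\right)\right) - \left(1367 - -2204\right) = \left(58 + 2 \left(-3 + 4\right) \left(-7\right)\right) - \left(1367 + 2204\right) = \left(58 + 2 \cdot 1 \left(-7\right)\right) - 3571 = \left(58 + 2 \left(-7\right)\right) - 3571 = \left(58 - 14\right) - 3571 = 44 - 3571 = -3527$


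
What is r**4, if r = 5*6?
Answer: 810000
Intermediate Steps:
r = 30
r**4 = 30**4 = 810000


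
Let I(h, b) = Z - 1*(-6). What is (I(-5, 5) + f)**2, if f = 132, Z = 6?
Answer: 20736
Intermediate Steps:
I(h, b) = 12 (I(h, b) = 6 - 1*(-6) = 6 + 6 = 12)
(I(-5, 5) + f)**2 = (12 + 132)**2 = 144**2 = 20736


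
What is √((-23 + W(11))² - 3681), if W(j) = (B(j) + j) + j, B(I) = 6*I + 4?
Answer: 6*√30 ≈ 32.863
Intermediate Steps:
B(I) = 4 + 6*I
W(j) = 4 + 8*j (W(j) = ((4 + 6*j) + j) + j = (4 + 7*j) + j = 4 + 8*j)
√((-23 + W(11))² - 3681) = √((-23 + (4 + 8*11))² - 3681) = √((-23 + (4 + 88))² - 3681) = √((-23 + 92)² - 3681) = √(69² - 3681) = √(4761 - 3681) = √1080 = 6*√30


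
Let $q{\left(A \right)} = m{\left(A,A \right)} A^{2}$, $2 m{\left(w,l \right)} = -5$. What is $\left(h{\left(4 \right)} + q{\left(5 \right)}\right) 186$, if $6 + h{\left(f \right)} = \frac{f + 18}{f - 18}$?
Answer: $- \frac{91233}{7} \approx -13033.0$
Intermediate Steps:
$m{\left(w,l \right)} = - \frac{5}{2}$ ($m{\left(w,l \right)} = \frac{1}{2} \left(-5\right) = - \frac{5}{2}$)
$h{\left(f \right)} = -6 + \frac{18 + f}{-18 + f}$ ($h{\left(f \right)} = -6 + \frac{f + 18}{f - 18} = -6 + \frac{18 + f}{-18 + f}$)
$q{\left(A \right)} = - \frac{5 A^{2}}{2}$
$\left(h{\left(4 \right)} + q{\left(5 \right)}\right) 186 = \left(\frac{126 - 20}{-18 + 4} - \frac{5 \cdot 5^{2}}{2}\right) 186 = \left(\frac{126 - 20}{-14} - \frac{125}{2}\right) 186 = \left(\left(- \frac{1}{14}\right) 106 - \frac{125}{2}\right) 186 = \left(- \frac{53}{7} - \frac{125}{2}\right) 186 = \left(- \frac{981}{14}\right) 186 = - \frac{91233}{7}$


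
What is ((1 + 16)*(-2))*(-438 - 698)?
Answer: 38624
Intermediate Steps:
((1 + 16)*(-2))*(-438 - 698) = (17*(-2))*(-1136) = -34*(-1136) = 38624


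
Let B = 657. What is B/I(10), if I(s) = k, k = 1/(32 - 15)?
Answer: 11169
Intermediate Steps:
k = 1/17 ≈ 0.058824
I(s) = 1/17
B/I(10) = 657/(1/17) = 657*17 = 11169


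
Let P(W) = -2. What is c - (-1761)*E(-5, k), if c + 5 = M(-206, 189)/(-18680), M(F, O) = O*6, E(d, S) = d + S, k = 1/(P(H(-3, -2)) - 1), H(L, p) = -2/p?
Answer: -87768547/9340 ≈ -9397.1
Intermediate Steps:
k = -⅓ (k = 1/(-2 - 1) = 1/(-3) = -⅓ ≈ -0.33333)
E(d, S) = S + d
M(F, O) = 6*O
c = -47267/9340 (c = -5 + (6*189)/(-18680) = -5 + 1134*(-1/18680) = -5 - 567/9340 = -47267/9340 ≈ -5.0607)
c - (-1761)*E(-5, k) = -47267/9340 - (-1761)*(-⅓ - 5) = -47267/9340 - (-1761)*(-16)/3 = -47267/9340 - 1*9392 = -47267/9340 - 9392 = -87768547/9340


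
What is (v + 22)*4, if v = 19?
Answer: 164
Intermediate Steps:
(v + 22)*4 = (19 + 22)*4 = 41*4 = 164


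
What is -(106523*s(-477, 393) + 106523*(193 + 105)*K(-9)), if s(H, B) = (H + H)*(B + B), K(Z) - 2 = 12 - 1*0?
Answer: 79431218456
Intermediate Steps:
K(Z) = 14 (K(Z) = 2 + (12 - 1*0) = 2 + (12 + 0) = 2 + 12 = 14)
s(H, B) = 4*B*H (s(H, B) = (2*H)*(2*B) = 4*B*H)
-(106523*s(-477, 393) + 106523*(193 + 105)*K(-9)) = -(-79875632412 + 1491322*(193 + 105)) = -106523/(1/(14*298 - 749844)) = -106523/(1/(4172 - 749844)) = -106523/(1/(-745672)) = -106523/(-1/745672) = -106523*(-745672) = 79431218456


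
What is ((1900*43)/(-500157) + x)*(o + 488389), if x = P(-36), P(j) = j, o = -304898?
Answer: -474123757976/71451 ≈ -6.6356e+6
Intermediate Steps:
x = -36
((1900*43)/(-500157) + x)*(o + 488389) = ((1900*43)/(-500157) - 36)*(-304898 + 488389) = (81700*(-1/500157) - 36)*183491 = (-81700/500157 - 36)*183491 = -18087352/500157*183491 = -474123757976/71451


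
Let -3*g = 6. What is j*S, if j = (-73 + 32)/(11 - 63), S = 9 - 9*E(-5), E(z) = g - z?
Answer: -369/26 ≈ -14.192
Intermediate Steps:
g = -2 (g = -⅓*6 = -2)
E(z) = -2 - z
S = -18 (S = 9 - 9*(-2 - 1*(-5)) = 9 - 9*(-2 + 5) = 9 - 9*3 = 9 - 27 = -18)
j = 41/52 (j = -41/(-52) = -41*(-1/52) = 41/52 ≈ 0.78846)
j*S = (41/52)*(-18) = -369/26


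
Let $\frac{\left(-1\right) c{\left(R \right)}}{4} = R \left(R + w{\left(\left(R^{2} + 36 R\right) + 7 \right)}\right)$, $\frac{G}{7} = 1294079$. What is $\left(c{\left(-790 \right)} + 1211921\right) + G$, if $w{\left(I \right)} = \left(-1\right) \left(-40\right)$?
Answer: $7900474$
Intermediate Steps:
$G = 9058553$ ($G = 7 \cdot 1294079 = 9058553$)
$w{\left(I \right)} = 40$
$c{\left(R \right)} = - 4 R \left(40 + R\right)$ ($c{\left(R \right)} = - 4 R \left(R + 40\right) = - 4 R \left(40 + R\right)$)
$\left(c{\left(-790 \right)} + 1211921\right) + G = \left(\left(-4\right) \left(-790\right) \left(40 - 790\right) + 1211921\right) + 9058553 = \left(\left(-4\right) \left(-790\right) \left(-750\right) + 1211921\right) + 9058553 = \left(-2370000 + 1211921\right) + 9058553 = -1158079 + 9058553 = 7900474$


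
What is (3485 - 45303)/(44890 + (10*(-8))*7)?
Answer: -20909/22165 ≈ -0.94333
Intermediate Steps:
(3485 - 45303)/(44890 + (10*(-8))*7) = -41818/(44890 - 80*7) = -41818/(44890 - 560) = -41818/44330 = -41818*1/44330 = -20909/22165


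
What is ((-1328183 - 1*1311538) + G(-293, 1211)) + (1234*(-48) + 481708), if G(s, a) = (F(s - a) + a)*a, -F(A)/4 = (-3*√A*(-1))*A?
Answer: -750724 + 87424512*I*√94 ≈ -7.5072e+5 + 8.4761e+8*I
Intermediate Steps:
F(A) = -12*A^(3/2) (F(A) = -4*-3*√A*(-1)*A = -4*3*√A*A = -12*A^(3/2))
G(s, a) = a*(a - 12*(s - a)^(3/2)) (G(s, a) = (-12*(s - a)^(3/2) + a)*a = (a - 12*(s - a)^(3/2))*a = a*(a - 12*(s - a)^(3/2)))
((-1328183 - 1*1311538) + G(-293, 1211)) + (1234*(-48) + 481708) = ((-1328183 - 1*1311538) + 1211*(1211 - 12*(-293 - 1*1211)^(3/2))) + (1234*(-48) + 481708) = ((-1328183 - 1311538) + 1211*(1211 - 12*(-293 - 1211)^(3/2))) + (-59232 + 481708) = (-2639721 + 1211*(1211 - (-72192)*I*√94)) + 422476 = (-2639721 + 1211*(1211 + 72192*I*√94)) + 422476 = (-2639721 + (1466521 + 87424512*I*√94)) + 422476 = (-1173200 + 87424512*I*√94) + 422476 = -750724 + 87424512*I*√94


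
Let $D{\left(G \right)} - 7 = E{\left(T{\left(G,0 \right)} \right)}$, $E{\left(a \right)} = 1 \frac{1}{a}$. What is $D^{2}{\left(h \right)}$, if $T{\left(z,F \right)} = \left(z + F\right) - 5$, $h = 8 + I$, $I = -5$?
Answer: $\frac{169}{4} \approx 42.25$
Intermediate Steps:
$h = 3$ ($h = 8 - 5 = 3$)
$T{\left(z,F \right)} = -5 + F + z$ ($T{\left(z,F \right)} = \left(F + z\right) - 5 = -5 + F + z$)
$E{\left(a \right)} = \frac{1}{a}$
$D{\left(G \right)} = 7 + \frac{1}{-5 + G}$ ($D{\left(G \right)} = 7 + \frac{1}{-5 + 0 + G} = 7 + \frac{1}{-5 + G}$)
$D^{2}{\left(h \right)} = \left(\frac{-34 + 7 \cdot 3}{-5 + 3}\right)^{2} = \left(\frac{-34 + 21}{-2}\right)^{2} = \left(\left(- \frac{1}{2}\right) \left(-13\right)\right)^{2} = \left(\frac{13}{2}\right)^{2} = \frac{169}{4}$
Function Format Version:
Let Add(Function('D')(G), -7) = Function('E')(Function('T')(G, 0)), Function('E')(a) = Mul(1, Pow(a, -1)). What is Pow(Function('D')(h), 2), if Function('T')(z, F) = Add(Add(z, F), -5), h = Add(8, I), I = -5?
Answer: Rational(169, 4) ≈ 42.250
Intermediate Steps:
h = 3 (h = Add(8, -5) = 3)
Function('T')(z, F) = Add(-5, F, z) (Function('T')(z, F) = Add(Add(F, z), -5) = Add(-5, F, z))
Function('E')(a) = Pow(a, -1)
Function('D')(G) = Add(7, Pow(Add(-5, G), -1)) (Function('D')(G) = Add(7, Pow(Add(-5, 0, G), -1)) = Add(7, Pow(Add(-5, G), -1)))
Pow(Function('D')(h), 2) = Pow(Mul(Pow(Add(-5, 3), -1), Add(-34, Mul(7, 3))), 2) = Pow(Mul(Pow(-2, -1), Add(-34, 21)), 2) = Pow(Mul(Rational(-1, 2), -13), 2) = Pow(Rational(13, 2), 2) = Rational(169, 4)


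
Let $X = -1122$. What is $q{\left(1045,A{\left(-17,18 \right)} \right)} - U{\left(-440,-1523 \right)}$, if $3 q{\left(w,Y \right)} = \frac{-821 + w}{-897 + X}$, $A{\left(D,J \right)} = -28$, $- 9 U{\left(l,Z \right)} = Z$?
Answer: $- \frac{1025203}{6057} \approx -169.26$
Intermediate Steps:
$U{\left(l,Z \right)} = - \frac{Z}{9}$
$q{\left(w,Y \right)} = \frac{821}{6057} - \frac{w}{6057}$ ($q{\left(w,Y \right)} = \frac{\left(-821 + w\right) \frac{1}{-897 - 1122}}{3} = \frac{\left(-821 + w\right) \frac{1}{-2019}}{3} = \frac{\left(-821 + w\right) \left(- \frac{1}{2019}\right)}{3} = \frac{\frac{821}{2019} - \frac{w}{2019}}{3} = \frac{821}{6057} - \frac{w}{6057}$)
$q{\left(1045,A{\left(-17,18 \right)} \right)} - U{\left(-440,-1523 \right)} = \left(\frac{821}{6057} - \frac{1045}{6057}\right) - \left(- \frac{1}{9}\right) \left(-1523\right) = \left(\frac{821}{6057} - \frac{1045}{6057}\right) - \frac{1523}{9} = - \frac{224}{6057} - \frac{1523}{9} = - \frac{1025203}{6057}$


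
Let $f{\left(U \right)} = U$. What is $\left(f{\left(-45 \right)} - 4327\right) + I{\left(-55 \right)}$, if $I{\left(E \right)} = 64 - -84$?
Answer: $-4224$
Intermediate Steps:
$I{\left(E \right)} = 148$ ($I{\left(E \right)} = 64 + 84 = 148$)
$\left(f{\left(-45 \right)} - 4327\right) + I{\left(-55 \right)} = \left(-45 - 4327\right) + 148 = -4372 + 148 = -4224$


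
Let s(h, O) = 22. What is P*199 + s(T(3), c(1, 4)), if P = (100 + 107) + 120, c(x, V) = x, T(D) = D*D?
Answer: 65095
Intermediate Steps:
T(D) = D²
P = 327 (P = 207 + 120 = 327)
P*199 + s(T(3), c(1, 4)) = 327*199 + 22 = 65073 + 22 = 65095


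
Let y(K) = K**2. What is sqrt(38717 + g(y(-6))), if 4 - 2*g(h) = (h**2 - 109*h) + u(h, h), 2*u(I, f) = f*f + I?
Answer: 10*sqrt(397) ≈ 199.25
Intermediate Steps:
u(I, f) = I/2 + f**2/2 (u(I, f) = (f*f + I)/2 = (f**2 + I)/2 = (I + f**2)/2 = I/2 + f**2/2)
g(h) = 2 - 3*h**2/4 + 217*h/4 (g(h) = 2 - ((h**2 - 109*h) + (h/2 + h**2/2))/2 = 2 - (-217*h/2 + 3*h**2/2)/2 = 2 + (-3*h**2/4 + 217*h/4) = 2 - 3*h**2/4 + 217*h/4)
sqrt(38717 + g(y(-6))) = sqrt(38717 + (2 - 3*((-6)**2)**2/4 + (217/4)*(-6)**2)) = sqrt(38717 + (2 - 3/4*36**2 + (217/4)*36)) = sqrt(38717 + (2 - 3/4*1296 + 1953)) = sqrt(38717 + (2 - 972 + 1953)) = sqrt(38717 + 983) = sqrt(39700) = 10*sqrt(397)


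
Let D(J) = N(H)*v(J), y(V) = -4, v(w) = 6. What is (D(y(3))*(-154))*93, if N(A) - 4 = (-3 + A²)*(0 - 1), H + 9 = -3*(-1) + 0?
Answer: 2492028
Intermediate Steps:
H = -6 (H = -9 + (-3*(-1) + 0) = -9 + (3 + 0) = -9 + 3 = -6)
N(A) = 7 - A² (N(A) = 4 + (-3 + A²)*(0 - 1) = 4 + (-3 + A²)*(-1) = 4 + (3 - A²) = 7 - A²)
D(J) = -174 (D(J) = (7 - 1*(-6)²)*6 = (7 - 1*36)*6 = (7 - 36)*6 = -29*6 = -174)
(D(y(3))*(-154))*93 = -174*(-154)*93 = 26796*93 = 2492028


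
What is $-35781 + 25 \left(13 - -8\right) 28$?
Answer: $-21081$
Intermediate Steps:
$-35781 + 25 \left(13 - -8\right) 28 = -35781 + 25 \left(13 + 8\right) 28 = -35781 + 25 \cdot 21 \cdot 28 = -35781 + 525 \cdot 28 = -35781 + 14700 = -21081$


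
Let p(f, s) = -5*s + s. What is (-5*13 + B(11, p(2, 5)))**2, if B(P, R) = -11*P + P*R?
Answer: 164836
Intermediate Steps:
p(f, s) = -4*s
(-5*13 + B(11, p(2, 5)))**2 = (-5*13 + 11*(-11 - 4*5))**2 = (-65 + 11*(-11 - 20))**2 = (-65 + 11*(-31))**2 = (-65 - 341)**2 = (-406)**2 = 164836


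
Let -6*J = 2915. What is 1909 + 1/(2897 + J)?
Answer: 27617509/14467 ≈ 1909.0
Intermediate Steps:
J = -2915/6 (J = -1/6*2915 = -2915/6 ≈ -485.83)
1909 + 1/(2897 + J) = 1909 + 1/(2897 - 2915/6) = 1909 + 1/(14467/6) = 1909 + 6/14467 = 27617509/14467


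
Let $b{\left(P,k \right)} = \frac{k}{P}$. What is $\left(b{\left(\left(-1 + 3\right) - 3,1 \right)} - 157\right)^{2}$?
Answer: $24964$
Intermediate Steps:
$\left(b{\left(\left(-1 + 3\right) - 3,1 \right)} - 157\right)^{2} = \left(1 \frac{1}{\left(-1 + 3\right) - 3} - 157\right)^{2} = \left(1 \frac{1}{2 - 3} - 157\right)^{2} = \left(1 \frac{1}{-1} - 157\right)^{2} = \left(1 \left(-1\right) - 157\right)^{2} = \left(-1 - 157\right)^{2} = \left(-158\right)^{2} = 24964$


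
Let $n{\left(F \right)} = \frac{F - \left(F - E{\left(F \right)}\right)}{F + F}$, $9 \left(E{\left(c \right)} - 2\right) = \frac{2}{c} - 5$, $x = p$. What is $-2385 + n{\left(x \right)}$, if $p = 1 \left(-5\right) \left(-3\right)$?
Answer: $- \frac{9659053}{4050} \approx -2385.0$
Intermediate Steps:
$p = 15$ ($p = \left(-5\right) \left(-3\right) = 15$)
$x = 15$
$E{\left(c \right)} = \frac{13}{9} + \frac{2}{9 c}$ ($E{\left(c \right)} = 2 + \frac{\frac{2}{c} - 5}{9} = 2 + \frac{-5 + \frac{2}{c}}{9} = 2 - \left(\frac{5}{9} - \frac{2}{9 c}\right) = \frac{13}{9} + \frac{2}{9 c}$)
$n{\left(F \right)} = \frac{2 + 13 F}{18 F^{2}}$ ($n{\left(F \right)} = \frac{F - \left(F - \frac{2 + 13 F}{9 F}\right)}{F + F} = \frac{F - \left(F - \frac{2 + 13 F}{9 F}\right)}{2 F} = \frac{2 + 13 F}{9 F} \frac{1}{2 F} = \frac{2 + 13 F}{18 F^{2}}$)
$-2385 + n{\left(x \right)} = -2385 + \frac{2 + 13 \cdot 15}{18 \cdot 225} = -2385 + \frac{1}{18} \cdot \frac{1}{225} \left(2 + 195\right) = -2385 + \frac{1}{18} \cdot \frac{1}{225} \cdot 197 = -2385 + \frac{197}{4050} = - \frac{9659053}{4050}$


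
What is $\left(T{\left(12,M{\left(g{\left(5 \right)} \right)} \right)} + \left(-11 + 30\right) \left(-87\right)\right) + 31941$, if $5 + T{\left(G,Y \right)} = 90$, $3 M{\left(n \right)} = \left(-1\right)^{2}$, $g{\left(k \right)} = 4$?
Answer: $30373$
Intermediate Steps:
$M{\left(n \right)} = \frac{1}{3}$ ($M{\left(n \right)} = \frac{\left(-1\right)^{2}}{3} = \frac{1}{3} \cdot 1 = \frac{1}{3}$)
$T{\left(G,Y \right)} = 85$ ($T{\left(G,Y \right)} = -5 + 90 = 85$)
$\left(T{\left(12,M{\left(g{\left(5 \right)} \right)} \right)} + \left(-11 + 30\right) \left(-87\right)\right) + 31941 = \left(85 + \left(-11 + 30\right) \left(-87\right)\right) + 31941 = \left(85 + 19 \left(-87\right)\right) + 31941 = \left(85 - 1653\right) + 31941 = -1568 + 31941 = 30373$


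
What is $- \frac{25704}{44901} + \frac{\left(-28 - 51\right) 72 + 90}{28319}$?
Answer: $- \frac{36269162}{47094497} \approx -0.77014$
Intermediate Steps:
$- \frac{25704}{44901} + \frac{\left(-28 - 51\right) 72 + 90}{28319} = \left(-25704\right) \frac{1}{44901} + \left(\left(-79\right) 72 + 90\right) \frac{1}{28319} = - \frac{952}{1663} + \left(-5688 + 90\right) \frac{1}{28319} = - \frac{952}{1663} - \frac{5598}{28319} = - \frac{36269162}{47094497}$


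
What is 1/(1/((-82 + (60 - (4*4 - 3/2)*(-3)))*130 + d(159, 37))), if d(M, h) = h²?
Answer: 4164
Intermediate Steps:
1/(1/((-82 + (60 - (4*4 - 3/2)*(-3)))*130 + d(159, 37))) = 1/(1/((-82 + (60 - (4*4 - 3/2)*(-3)))*130 + 37²)) = 1/(1/((-82 + (60 - (16 - 3*½)*(-3)))*130 + 1369)) = 1/(1/((-82 + (60 - (16 - 3/2)*(-3)))*130 + 1369)) = 1/(1/((-82 + (60 - 29*(-3)/2))*130 + 1369)) = 1/(1/((-82 + (60 - 1*(-87/2)))*130 + 1369)) = 1/(1/((-82 + (60 + 87/2))*130 + 1369)) = 1/(1/((-82 + 207/2)*130 + 1369)) = 1/(1/((43/2)*130 + 1369)) = 1/(1/(2795 + 1369)) = 1/(1/4164) = 4164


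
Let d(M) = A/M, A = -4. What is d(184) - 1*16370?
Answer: -753021/46 ≈ -16370.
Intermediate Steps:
d(M) = -4/M
d(184) - 1*16370 = -4/184 - 1*16370 = -4*1/184 - 16370 = -1/46 - 16370 = -753021/46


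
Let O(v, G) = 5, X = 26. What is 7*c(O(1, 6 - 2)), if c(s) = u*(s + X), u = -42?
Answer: -9114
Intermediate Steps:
c(s) = -1092 - 42*s (c(s) = -42*(s + 26) = -42*(26 + s) = -1092 - 42*s)
7*c(O(1, 6 - 2)) = 7*(-1092 - 42*5) = 7*(-1092 - 210) = 7*(-1302) = -9114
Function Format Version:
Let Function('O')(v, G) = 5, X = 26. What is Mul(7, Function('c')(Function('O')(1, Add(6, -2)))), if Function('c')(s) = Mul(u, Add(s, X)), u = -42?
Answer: -9114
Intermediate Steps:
Function('c')(s) = Add(-1092, Mul(-42, s)) (Function('c')(s) = Mul(-42, Add(s, 26)) = Mul(-42, Add(26, s)) = Add(-1092, Mul(-42, s)))
Mul(7, Function('c')(Function('O')(1, Add(6, -2)))) = Mul(7, Add(-1092, Mul(-42, 5))) = Mul(7, Add(-1092, -210)) = Mul(7, -1302) = -9114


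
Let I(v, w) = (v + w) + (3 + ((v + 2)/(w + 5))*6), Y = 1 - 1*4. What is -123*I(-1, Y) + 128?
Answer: -118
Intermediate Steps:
Y = -3 (Y = 1 - 4 = -3)
I(v, w) = 3 + v + w + 6*(2 + v)/(5 + w) (I(v, w) = (v + w) + (3 + ((2 + v)/(5 + w))*6) = (v + w) + (3 + 6*(2 + v)/(5 + w)) = 3 + v + w + 6*(2 + v)/(5 + w))
-123*I(-1, Y) + 128 = -123*(27 + (-3)² + 8*(-3) + 11*(-1) - 1*(-3))/(5 - 3) + 128 = -123*(27 + 9 - 24 - 11 + 3)/2 + 128 = -123*4/2 + 128 = -123*2 + 128 = -246 + 128 = -118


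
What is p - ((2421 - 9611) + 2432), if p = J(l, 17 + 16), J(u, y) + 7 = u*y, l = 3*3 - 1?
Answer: 5015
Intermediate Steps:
l = 8 (l = 9 - 1 = 8)
J(u, y) = -7 + u*y
p = 257 (p = -7 + 8*(17 + 16) = -7 + 8*33 = -7 + 264 = 257)
p - ((2421 - 9611) + 2432) = 257 - ((2421 - 9611) + 2432) = 257 - (-7190 + 2432) = 257 - 1*(-4758) = 257 + 4758 = 5015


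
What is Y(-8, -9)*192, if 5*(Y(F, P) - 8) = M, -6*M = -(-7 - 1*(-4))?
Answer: 7584/5 ≈ 1516.8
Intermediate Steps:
M = -1/2 (M = -(-1)*(-7 - 1*(-4))/6 = -(-1)*(-7 + 4)/6 = -(-1)*(-3)/6 = -1/6*3 = -1/2 ≈ -0.50000)
Y(F, P) = 79/10 (Y(F, P) = 8 + (1/5)*(-1/2) = 8 - 1/10 = 79/10)
Y(-8, -9)*192 = (79/10)*192 = 7584/5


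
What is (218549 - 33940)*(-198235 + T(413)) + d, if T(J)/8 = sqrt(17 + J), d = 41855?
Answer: -36595923260 + 1476872*sqrt(430) ≈ -3.6565e+10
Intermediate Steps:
T(J) = 8*sqrt(17 + J)
(218549 - 33940)*(-198235 + T(413)) + d = (218549 - 33940)*(-198235 + 8*sqrt(17 + 413)) + 41855 = 184609*(-198235 + 8*sqrt(430)) + 41855 = (-36595965115 + 1476872*sqrt(430)) + 41855 = -36595923260 + 1476872*sqrt(430)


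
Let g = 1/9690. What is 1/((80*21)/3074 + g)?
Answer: 14893530/8141137 ≈ 1.8294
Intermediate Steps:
g = 1/9690 ≈ 0.00010320
1/((80*21)/3074 + g) = 1/((80*21)/3074 + 1/9690) = 1/(1680*(1/3074) + 1/9690) = 1/(840/1537 + 1/9690) = 1/(8141137/14893530) = 14893530/8141137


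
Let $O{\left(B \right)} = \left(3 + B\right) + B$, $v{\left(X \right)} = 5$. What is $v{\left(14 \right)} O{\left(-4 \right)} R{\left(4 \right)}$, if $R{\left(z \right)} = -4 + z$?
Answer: $0$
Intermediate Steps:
$O{\left(B \right)} = 3 + 2 B$
$v{\left(14 \right)} O{\left(-4 \right)} R{\left(4 \right)} = 5 \left(3 + 2 \left(-4\right)\right) \left(-4 + 4\right) = 5 \left(3 - 8\right) 0 = 5 \left(-5\right) 0 = \left(-25\right) 0 = 0$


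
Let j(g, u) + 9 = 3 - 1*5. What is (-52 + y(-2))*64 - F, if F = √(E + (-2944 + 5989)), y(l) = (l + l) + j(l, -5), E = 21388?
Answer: -4288 - √24433 ≈ -4444.3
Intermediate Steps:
j(g, u) = -11 (j(g, u) = -9 + (3 - 1*5) = -9 + (3 - 5) = -9 - 2 = -11)
y(l) = -11 + 2*l (y(l) = (l + l) - 11 = 2*l - 11 = -11 + 2*l)
F = √24433 (F = √(21388 + (-2944 + 5989)) = √(21388 + 3045) = √24433 ≈ 156.31)
(-52 + y(-2))*64 - F = (-52 + (-11 + 2*(-2)))*64 - √24433 = (-52 + (-11 - 4))*64 - √24433 = (-52 - 15)*64 - √24433 = -67*64 - √24433 = -4288 - √24433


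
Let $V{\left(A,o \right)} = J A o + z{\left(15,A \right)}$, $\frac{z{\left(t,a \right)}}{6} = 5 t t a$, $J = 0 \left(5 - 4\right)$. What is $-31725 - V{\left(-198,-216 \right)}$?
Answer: $1304775$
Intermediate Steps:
$J = 0$ ($J = 0 \cdot 1 = 0$)
$z{\left(t,a \right)} = 30 a t^{2}$ ($z{\left(t,a \right)} = 6 \cdot 5 t t a = 6 \cdot 5 t a t = 6 \cdot 5 a t^{2} = 30 a t^{2}$)
$V{\left(A,o \right)} = 6750 A$ ($V{\left(A,o \right)} = 0 A o + 30 A 15^{2} = 0 o + 30 A 225 = 0 + 6750 A = 6750 A$)
$-31725 - V{\left(-198,-216 \right)} = -31725 - 6750 \left(-198\right) = -31725 - -1336500 = -31725 + 1336500 = 1304775$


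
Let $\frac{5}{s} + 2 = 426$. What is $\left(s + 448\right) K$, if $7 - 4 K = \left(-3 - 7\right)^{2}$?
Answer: $- \frac{17666001}{1696} \approx -10416.0$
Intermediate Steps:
$s = \frac{5}{424}$ ($s = \frac{5}{-2 + 426} = \frac{5}{424} \approx 0.011792$)
$K = - \frac{93}{4}$ ($K = \frac{7}{4} - \frac{\left(-3 - 7\right)^{2}}{4} = \frac{7}{4} - \frac{\left(-10\right)^{2}}{4} = \frac{7}{4} - 25 = - \frac{93}{4} \approx -23.25$)
$\left(s + 448\right) K = \left(\frac{5}{424} + 448\right) \left(- \frac{93}{4}\right) = \frac{189957}{424} \left(- \frac{93}{4}\right) = - \frac{17666001}{1696}$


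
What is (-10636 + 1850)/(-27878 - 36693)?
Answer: 8786/64571 ≈ 0.13607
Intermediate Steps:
(-10636 + 1850)/(-27878 - 36693) = -8786/(-64571) = -8786*(-1/64571) = 8786/64571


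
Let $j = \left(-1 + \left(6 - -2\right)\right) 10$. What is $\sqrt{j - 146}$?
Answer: $2 i \sqrt{19} \approx 8.7178 i$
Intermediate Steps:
$j = 70$ ($j = \left(-1 + \left(6 + 2\right)\right) 10 = \left(-1 + 8\right) 10 = 7 \cdot 10 = 70$)
$\sqrt{j - 146} = \sqrt{70 - 146} = \sqrt{-76} = 2 i \sqrt{19}$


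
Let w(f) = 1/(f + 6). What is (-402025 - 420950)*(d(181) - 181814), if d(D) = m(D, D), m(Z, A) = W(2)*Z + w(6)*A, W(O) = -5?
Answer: 601443023275/4 ≈ 1.5036e+11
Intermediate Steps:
w(f) = 1/(6 + f)
m(Z, A) = -5*Z + A/12 (m(Z, A) = -5*Z + A/(6 + 6) = -5*Z + A/12)
d(D) = -59*D/12 (d(D) = -5*D + D/12 = -59*D/12)
(-402025 - 420950)*(d(181) - 181814) = (-402025 - 420950)*(-59/12*181 - 181814) = -822975*(-10679/12 - 181814) = -822975*(-2192447/12) = 601443023275/4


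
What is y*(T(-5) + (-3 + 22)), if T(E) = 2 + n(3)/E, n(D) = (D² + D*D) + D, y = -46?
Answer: -3864/5 ≈ -772.80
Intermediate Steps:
n(D) = D + 2*D² (n(D) = (D² + D²) + D = 2*D² + D = D + 2*D²)
T(E) = 2 + 21/E (T(E) = 2 + (3*(1 + 2*3))/E = 2 + (3*(1 + 6))/E = 2 + (3*7)/E = 2 + 21/E)
y*(T(-5) + (-3 + 22)) = -46*((2 + 21/(-5)) + (-3 + 22)) = -46*((2 + 21*(-⅕)) + 19) = -46*((2 - 21/5) + 19) = -46*(-11/5 + 19) = -46*84/5 = -3864/5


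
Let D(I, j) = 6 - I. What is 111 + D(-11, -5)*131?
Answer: 2338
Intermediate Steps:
111 + D(-11, -5)*131 = 111 + (6 - 1*(-11))*131 = 111 + (6 + 11)*131 = 111 + 17*131 = 111 + 2227 = 2338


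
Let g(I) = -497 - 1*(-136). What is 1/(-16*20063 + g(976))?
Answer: -1/321369 ≈ -3.1117e-6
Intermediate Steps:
g(I) = -361 (g(I) = -497 + 136 = -361)
1/(-16*20063 + g(976)) = 1/(-16*20063 - 361) = 1/(-321008 - 361) = 1/(-321369) = -1/321369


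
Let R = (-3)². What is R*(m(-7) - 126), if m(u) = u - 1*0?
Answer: -1197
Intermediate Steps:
m(u) = u (m(u) = u + 0 = u)
R = 9
R*(m(-7) - 126) = 9*(-7 - 126) = 9*(-133) = -1197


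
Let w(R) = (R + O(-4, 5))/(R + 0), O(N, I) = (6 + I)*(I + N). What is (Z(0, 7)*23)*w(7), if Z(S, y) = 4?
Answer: 1656/7 ≈ 236.57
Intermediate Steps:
w(R) = (11 + R)/R (w(R) = (R + (5² + 6*5 + 6*(-4) + 5*(-4)))/(R + 0) = (R + (25 + 30 - 24 - 20))/R = (R + 11)/R = (11 + R)/R)
(Z(0, 7)*23)*w(7) = (4*23)*((11 + 7)/7) = 92*((⅐)*18) = 92*(18/7) = 1656/7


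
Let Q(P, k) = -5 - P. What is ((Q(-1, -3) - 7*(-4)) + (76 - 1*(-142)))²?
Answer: 58564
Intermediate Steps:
((Q(-1, -3) - 7*(-4)) + (76 - 1*(-142)))² = (((-5 - 1*(-1)) - 7*(-4)) + (76 - 1*(-142)))² = (((-5 + 1) + 28) + (76 + 142))² = ((-4 + 28) + 218)² = (24 + 218)² = 242² = 58564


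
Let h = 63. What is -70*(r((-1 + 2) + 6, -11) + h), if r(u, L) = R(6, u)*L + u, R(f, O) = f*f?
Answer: 22820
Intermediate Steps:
R(f, O) = f²
r(u, L) = u + 36*L (r(u, L) = 6²*L + u = 36*L + u = u + 36*L)
-70*(r((-1 + 2) + 6, -11) + h) = -70*((((-1 + 2) + 6) + 36*(-11)) + 63) = -70*(((1 + 6) - 396) + 63) = -70*((7 - 396) + 63) = -70*(-389 + 63) = -70*(-326) = 22820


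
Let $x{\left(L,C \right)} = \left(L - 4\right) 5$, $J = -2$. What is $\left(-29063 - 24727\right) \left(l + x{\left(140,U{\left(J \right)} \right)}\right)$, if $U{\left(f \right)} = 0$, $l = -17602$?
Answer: $910234380$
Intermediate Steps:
$x{\left(L,C \right)} = -20 + 5 L$ ($x{\left(L,C \right)} = \left(-4 + L\right) 5 = -20 + 5 L$)
$\left(-29063 - 24727\right) \left(l + x{\left(140,U{\left(J \right)} \right)}\right) = \left(-29063 - 24727\right) \left(-17602 + \left(-20 + 5 \cdot 140\right)\right) = - 53790 \left(-17602 + \left(-20 + 700\right)\right) = - 53790 \left(-17602 + 680\right) = \left(-53790\right) \left(-16922\right) = 910234380$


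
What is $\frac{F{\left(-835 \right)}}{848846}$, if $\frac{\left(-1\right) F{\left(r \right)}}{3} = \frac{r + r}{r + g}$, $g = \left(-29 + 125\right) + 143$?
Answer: $- \frac{2505}{252956108} \approx -9.9029 \cdot 10^{-6}$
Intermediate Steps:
$g = 239$ ($g = 96 + 143 = 239$)
$F{\left(r \right)} = - \frac{6 r}{239 + r}$ ($F{\left(r \right)} = - 3 \frac{r + r}{r + 239} = - 3 \frac{2 r}{239 + r} = - \frac{6 r}{239 + r}$)
$\frac{F{\left(-835 \right)}}{848846} = \frac{\left(-6\right) \left(-835\right) \frac{1}{239 - 835}}{848846} = \left(-6\right) \left(-835\right) \frac{1}{-596} \cdot \frac{1}{848846} = \left(-6\right) \left(-835\right) \left(- \frac{1}{596}\right) \frac{1}{848846} = \left(- \frac{2505}{298}\right) \frac{1}{848846} = - \frac{2505}{252956108}$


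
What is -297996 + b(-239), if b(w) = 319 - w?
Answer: -297438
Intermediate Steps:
-297996 + b(-239) = -297996 + (319 - 1*(-239)) = -297996 + (319 + 239) = -297996 + 558 = -297438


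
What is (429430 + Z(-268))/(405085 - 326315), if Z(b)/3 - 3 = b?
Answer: 85727/15754 ≈ 5.4416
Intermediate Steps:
Z(b) = 9 + 3*b
(429430 + Z(-268))/(405085 - 326315) = (429430 + (9 + 3*(-268)))/(405085 - 326315) = (429430 + (9 - 804))/78770 = (429430 - 795)*(1/78770) = 428635*(1/78770) = 85727/15754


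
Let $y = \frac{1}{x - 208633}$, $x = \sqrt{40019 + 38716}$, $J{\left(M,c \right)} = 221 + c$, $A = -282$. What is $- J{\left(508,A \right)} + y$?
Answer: $\frac{2655186438561}{43527649954} - \frac{\sqrt{78735}}{43527649954} \approx 61.0$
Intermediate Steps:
$x = \sqrt{78735} \approx 280.6$
$y = \frac{1}{-208633 + \sqrt{78735}}$ ($y = \frac{1}{\sqrt{78735} - 208633} = \frac{1}{-208633 + \sqrt{78735}} \approx -4.7996 \cdot 10^{-6}$)
$- J{\left(508,A \right)} + y = - (221 - 282) - \left(\frac{208633}{43527649954} + \frac{\sqrt{78735}}{43527649954}\right) = \left(-1\right) \left(-61\right) - \left(\frac{208633}{43527649954} + \frac{\sqrt{78735}}{43527649954}\right) = 61 - \left(\frac{208633}{43527649954} + \frac{\sqrt{78735}}{43527649954}\right) = \frac{2655186438561}{43527649954} - \frac{\sqrt{78735}}{43527649954}$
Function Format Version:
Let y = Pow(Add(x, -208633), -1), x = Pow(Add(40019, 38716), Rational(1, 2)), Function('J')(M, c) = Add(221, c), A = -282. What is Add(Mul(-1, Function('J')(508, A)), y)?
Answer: Add(Rational(2655186438561, 43527649954), Mul(Rational(-1, 43527649954), Pow(78735, Rational(1, 2)))) ≈ 61.000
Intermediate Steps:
x = Pow(78735, Rational(1, 2)) ≈ 280.60
y = Pow(Add(-208633, Pow(78735, Rational(1, 2))), -1) (y = Pow(Add(Pow(78735, Rational(1, 2)), -208633), -1) = Pow(Add(-208633, Pow(78735, Rational(1, 2))), -1) ≈ -4.7996e-6)
Add(Mul(-1, Function('J')(508, A)), y) = Add(Mul(-1, Add(221, -282)), Add(Rational(-208633, 43527649954), Mul(Rational(-1, 43527649954), Pow(78735, Rational(1, 2))))) = Add(Mul(-1, -61), Add(Rational(-208633, 43527649954), Mul(Rational(-1, 43527649954), Pow(78735, Rational(1, 2))))) = Add(61, Add(Rational(-208633, 43527649954), Mul(Rational(-1, 43527649954), Pow(78735, Rational(1, 2))))) = Add(Rational(2655186438561, 43527649954), Mul(Rational(-1, 43527649954), Pow(78735, Rational(1, 2))))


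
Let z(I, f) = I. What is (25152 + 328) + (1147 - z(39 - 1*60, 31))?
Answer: 26648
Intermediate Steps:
(25152 + 328) + (1147 - z(39 - 1*60, 31)) = (25152 + 328) + (1147 - (39 - 1*60)) = 25480 + (1147 - (39 - 60)) = 25480 + (1147 - 1*(-21)) = 25480 + (1147 + 21) = 25480 + 1168 = 26648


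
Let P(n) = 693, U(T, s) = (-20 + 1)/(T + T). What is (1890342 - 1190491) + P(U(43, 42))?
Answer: 700544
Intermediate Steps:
U(T, s) = -19/(2*T) (U(T, s) = -19*1/(2*T) = -19/(2*T))
(1890342 - 1190491) + P(U(43, 42)) = (1890342 - 1190491) + 693 = 699851 + 693 = 700544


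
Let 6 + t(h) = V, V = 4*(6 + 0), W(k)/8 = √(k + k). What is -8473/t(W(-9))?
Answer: -8473/18 ≈ -470.72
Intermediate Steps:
W(k) = 8*√2*√k (W(k) = 8*√(k + k) = 8*√(2*k) = 8*(√2*√k) = 8*√2*√k)
V = 24 (V = 4*6 = 24)
t(h) = 18 (t(h) = -6 + 24 = 18)
-8473/t(W(-9)) = -8473/18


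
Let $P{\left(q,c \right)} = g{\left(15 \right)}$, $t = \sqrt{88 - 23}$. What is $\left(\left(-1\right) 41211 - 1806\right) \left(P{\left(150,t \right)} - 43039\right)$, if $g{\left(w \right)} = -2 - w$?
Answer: $1852139952$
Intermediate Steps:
$t = \sqrt{65} \approx 8.0623$
$P{\left(q,c \right)} = -17$ ($P{\left(q,c \right)} = -2 - 15 = -17$)
$\left(\left(-1\right) 41211 - 1806\right) \left(P{\left(150,t \right)} - 43039\right) = \left(\left(-1\right) 41211 - 1806\right) \left(-17 - 43039\right) = \left(-41211 - 1806\right) \left(-43056\right) = \left(-43017\right) \left(-43056\right) = 1852139952$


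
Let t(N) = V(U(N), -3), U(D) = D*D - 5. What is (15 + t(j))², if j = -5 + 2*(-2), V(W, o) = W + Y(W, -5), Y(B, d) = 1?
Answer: 8464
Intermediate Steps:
U(D) = -5 + D² (U(D) = D² - 5 = -5 + D²)
V(W, o) = 1 + W (V(W, o) = W + 1 = 1 + W)
j = -9 (j = -5 - 4 = -9)
t(N) = -4 + N² (t(N) = 1 + (-5 + N²) = -4 + N²)
(15 + t(j))² = (15 + (-4 + (-9)²))² = (15 + (-4 + 81))² = (15 + 77)² = 92² = 8464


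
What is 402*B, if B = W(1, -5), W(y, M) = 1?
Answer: 402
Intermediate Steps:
B = 1
402*B = 402*1 = 402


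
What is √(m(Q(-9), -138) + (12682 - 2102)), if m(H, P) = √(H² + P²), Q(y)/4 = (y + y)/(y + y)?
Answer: √(10580 + 2*√4765) ≈ 103.53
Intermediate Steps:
Q(y) = 4 (Q(y) = 4*((y + y)/(y + y)) = 4*((2*y)/((2*y))) = 4*((2*y)*(1/(2*y))) = 4*1 = 4)
√(m(Q(-9), -138) + (12682 - 2102)) = √(√(4² + (-138)²) + (12682 - 2102)) = √(√(16 + 19044) + 10580) = √(√19060 + 10580) = √(2*√4765 + 10580) = √(10580 + 2*√4765)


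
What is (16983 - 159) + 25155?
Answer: 41979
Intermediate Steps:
(16983 - 159) + 25155 = 16824 + 25155 = 41979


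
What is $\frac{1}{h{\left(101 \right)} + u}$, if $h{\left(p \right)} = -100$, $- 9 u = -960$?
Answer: $\frac{3}{20} \approx 0.15$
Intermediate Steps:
$u = \frac{320}{3}$ ($u = \left(- \frac{1}{9}\right) \left(-960\right) = \frac{320}{3} \approx 106.67$)
$\frac{1}{h{\left(101 \right)} + u} = \frac{1}{-100 + \frac{320}{3}} = \frac{1}{\frac{20}{3}} = \frac{3}{20}$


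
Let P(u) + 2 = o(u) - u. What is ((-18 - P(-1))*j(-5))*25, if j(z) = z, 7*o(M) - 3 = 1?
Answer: 15375/7 ≈ 2196.4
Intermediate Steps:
o(M) = 4/7 (o(M) = 3/7 + (⅐)*1 = 3/7 + ⅐ = 4/7)
P(u) = -10/7 - u (P(u) = -2 + (4/7 - u) = -10/7 - u)
((-18 - P(-1))*j(-5))*25 = ((-18 - (-10/7 - 1*(-1)))*(-5))*25 = ((-18 - (-10/7 + 1))*(-5))*25 = ((-18 - 1*(-3/7))*(-5))*25 = ((-18 + 3/7)*(-5))*25 = -123/7*(-5)*25 = (615/7)*25 = 15375/7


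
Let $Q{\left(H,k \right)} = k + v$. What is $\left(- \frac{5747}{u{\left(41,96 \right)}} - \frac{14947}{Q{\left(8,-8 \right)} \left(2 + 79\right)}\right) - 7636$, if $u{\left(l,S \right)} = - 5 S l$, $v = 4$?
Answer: $- \frac{4032796711}{531360} \approx -7589.6$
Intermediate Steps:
$Q{\left(H,k \right)} = 4 + k$ ($Q{\left(H,k \right)} = k + 4 = 4 + k$)
$u{\left(l,S \right)} = - 5 S l$
$\left(- \frac{5747}{u{\left(41,96 \right)}} - \frac{14947}{Q{\left(8,-8 \right)} \left(2 + 79\right)}\right) - 7636 = \left(- \frac{5747}{\left(-5\right) 96 \cdot 41} - \frac{14947}{\left(4 - 8\right) \left(2 + 79\right)}\right) - 7636 = \left(- \frac{5747}{-19680} - \frac{14947}{\left(-4\right) 81}\right) - 7636 = \left(\left(-5747\right) \left(- \frac{1}{19680}\right) - \frac{14947}{-324}\right) - 7636 = \left(\frac{5747}{19680} - - \frac{14947}{324}\right) - 7636 = \left(\frac{5747}{19680} + \frac{14947}{324}\right) - 7636 = \frac{24668249}{531360} - 7636 = - \frac{4032796711}{531360}$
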